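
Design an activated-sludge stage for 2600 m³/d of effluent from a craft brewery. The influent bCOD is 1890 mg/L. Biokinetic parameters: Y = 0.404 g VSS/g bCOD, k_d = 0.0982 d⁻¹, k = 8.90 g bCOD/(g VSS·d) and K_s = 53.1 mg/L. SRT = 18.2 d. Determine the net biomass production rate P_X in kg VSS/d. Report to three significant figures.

Effluent substrate depends only on kinetics and SRT: S = K_s(1 + k_d θ_c) / [θ_c(Yk − k_d) − 1] = 53.1 × (1 + 0.0982 × 18.2) / [18.2 × (0.404 × 8.90 − 0.0982) − 1] = 148.0 / 62.65 = 2.362 mg/L.
Y_obs = Y / (1 + k_d θ_c) = 0.404 / (1 + 0.0982 × 18.2) = 0.404 / 2.787 = 0.1449.
Q·(S₀ − S) = 2600 × (1890 − 2.36) × 10⁻³ = 4908 kg/d removed.
Biomass produced: P_X = Y_obs·Q·ΔS = 0.1449 × 4908 ≈ 711.4 kg VSS/d.

P_X ≈ 711 kg VSS/d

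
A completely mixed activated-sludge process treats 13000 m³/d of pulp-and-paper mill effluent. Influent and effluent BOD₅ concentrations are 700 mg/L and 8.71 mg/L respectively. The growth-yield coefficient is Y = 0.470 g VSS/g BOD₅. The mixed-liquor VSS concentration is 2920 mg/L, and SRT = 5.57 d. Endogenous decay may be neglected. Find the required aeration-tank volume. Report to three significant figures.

Biomass mass balance (decay neglected): V·X = Y·Q·(S₀ − S)·θ_c, so V = 0.470 × 13000 × (700 − 8.71) × 5.57 / 2920 = 8057 m³.

V ≈ 8060 m³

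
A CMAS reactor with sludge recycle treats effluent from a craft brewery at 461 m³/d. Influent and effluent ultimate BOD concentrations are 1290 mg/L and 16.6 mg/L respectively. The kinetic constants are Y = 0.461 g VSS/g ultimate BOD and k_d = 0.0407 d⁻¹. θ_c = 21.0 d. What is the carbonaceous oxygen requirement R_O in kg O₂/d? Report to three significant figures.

Correct the yield for decay: Y_obs = Y/(1 + k_d θ_c) = 0.461 / (1 + 0.0407 × 21.0) = 0.461 / 1.855 = 0.2486.
Q·(S₀ − S) = 461 × (1290 − 16.6) × 10⁻³ = 587.0 kg/d removed.
Biomass synthesised: P_X = Y_obs × 587.0 = 145.9 kg VSS/d.
R_O = Q·ΔS − 1.42 P_X = 587.0 − 207.2 = 379.8 kg O₂/d.

R_O ≈ 380 kg O₂/d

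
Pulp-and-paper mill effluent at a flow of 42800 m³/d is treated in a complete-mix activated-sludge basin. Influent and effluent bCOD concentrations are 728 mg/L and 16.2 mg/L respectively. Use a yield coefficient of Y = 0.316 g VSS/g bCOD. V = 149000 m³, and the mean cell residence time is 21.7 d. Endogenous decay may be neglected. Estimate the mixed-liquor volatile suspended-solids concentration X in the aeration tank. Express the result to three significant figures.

Without decay, X = Y Q (S₀−S) θ_c / V = 0.316 × 42800 × (728 − 16.2) × 21.7 / 149000 = 1402 mg/L.

X ≈ 1400 mg/L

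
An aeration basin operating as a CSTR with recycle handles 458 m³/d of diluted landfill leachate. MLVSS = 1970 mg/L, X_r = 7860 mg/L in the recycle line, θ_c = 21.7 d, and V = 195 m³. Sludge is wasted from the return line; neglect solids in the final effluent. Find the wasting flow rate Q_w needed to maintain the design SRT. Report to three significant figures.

Wasting from the return line (neglecting effluent solids): Q_w = V·X / (θ_c·X_r) = 195.0 × 1970 / (21.7 × 7860) = 2.252 m³/d.

Q_w ≈ 2.25 m³/d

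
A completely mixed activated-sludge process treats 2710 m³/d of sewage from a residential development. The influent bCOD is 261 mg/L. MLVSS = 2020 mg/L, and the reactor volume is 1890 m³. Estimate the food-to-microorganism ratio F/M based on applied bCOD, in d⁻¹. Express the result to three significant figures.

F/M ≈ 0.185 d⁻¹

F/M = applied load / biomass = Q·S₀/(V·X) = 2710 × 261 / (1890 × 2020) = 0.1853 d⁻¹.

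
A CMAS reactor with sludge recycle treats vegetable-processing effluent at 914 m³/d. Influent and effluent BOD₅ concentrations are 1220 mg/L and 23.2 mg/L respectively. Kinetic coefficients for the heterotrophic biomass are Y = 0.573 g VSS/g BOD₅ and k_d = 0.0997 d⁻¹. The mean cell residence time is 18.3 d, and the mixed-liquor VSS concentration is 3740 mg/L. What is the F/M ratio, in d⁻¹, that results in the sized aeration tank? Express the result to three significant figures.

From the SRT design equation V = Y Q (S₀−S) θ_c / [X (1 + k_d θ_c)] = 0.573 × 914 × (1220 − 23.2) × 18.3 / [3740 × (1 + 0.0997 × 18.3)] = 1.15×10^7 / 10564 = 1086 m³.
Food-to-microorganism ratio F/M = Q S₀ / (V X) = 914 × 1220 / (1086 × 3740) = 0.2746 d⁻¹.

F/M ≈ 0.275 d⁻¹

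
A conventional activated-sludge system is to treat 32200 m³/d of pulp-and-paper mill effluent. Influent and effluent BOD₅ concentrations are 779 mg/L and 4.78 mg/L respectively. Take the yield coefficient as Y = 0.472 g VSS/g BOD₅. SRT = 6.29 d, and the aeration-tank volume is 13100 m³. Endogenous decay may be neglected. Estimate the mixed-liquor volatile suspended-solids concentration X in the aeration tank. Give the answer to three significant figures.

X ≈ 5650 mg/L

From V·X = Y·Q·(S₀ − S)·θ_c (decay neglected): X = 0.472 × 32200 × (779 − 4.78) × 6.29 / 13100 = 5650 mg/L.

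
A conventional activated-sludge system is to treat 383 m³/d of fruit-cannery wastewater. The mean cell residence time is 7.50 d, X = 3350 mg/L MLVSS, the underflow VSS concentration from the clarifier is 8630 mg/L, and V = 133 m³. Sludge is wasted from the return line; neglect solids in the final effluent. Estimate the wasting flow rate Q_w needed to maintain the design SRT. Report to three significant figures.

θ_c = V·X/(Q_w·X_r) when wasting from the recycle, so Q_w = V·X/(θ_c·X_r) = 133.0 × 3350 / (7.50 × 8630) = 6.884 m³/d.

Q_w ≈ 6.88 m³/d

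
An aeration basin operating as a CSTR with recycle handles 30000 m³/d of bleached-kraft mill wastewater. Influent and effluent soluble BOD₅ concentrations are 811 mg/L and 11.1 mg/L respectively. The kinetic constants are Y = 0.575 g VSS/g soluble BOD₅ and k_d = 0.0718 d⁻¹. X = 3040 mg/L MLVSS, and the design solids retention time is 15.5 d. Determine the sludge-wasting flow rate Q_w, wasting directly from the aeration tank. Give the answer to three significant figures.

Q_w ≈ 2150 m³/d

Steady-state biomass mass balance: V·X·(1 + k_d·θ_c) = Y·Q·(S₀ − S)·θ_c, so V = 0.575 × 30000 × (811 − 11.1) × 15.5 / [3040 × (1 + 0.0718 × 15.5)] = 2.14×10^8 / 6423 = 33297 m³.
With mixed-liquor wasting, θ_c = V/Q_w, so Q_w = V/θ_c = 33297/15.5 = 2148 m³/d.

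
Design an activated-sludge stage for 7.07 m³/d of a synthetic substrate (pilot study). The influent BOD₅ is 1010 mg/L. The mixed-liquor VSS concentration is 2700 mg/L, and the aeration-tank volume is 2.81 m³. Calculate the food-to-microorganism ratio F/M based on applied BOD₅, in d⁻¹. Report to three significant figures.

F/M = Q·S₀ / (V·X) = 7.07 × 1010 / (2.810 × 2700) = 0.9412 g BOD₅·(g VSS·d)⁻¹.

F/M ≈ 0.941 d⁻¹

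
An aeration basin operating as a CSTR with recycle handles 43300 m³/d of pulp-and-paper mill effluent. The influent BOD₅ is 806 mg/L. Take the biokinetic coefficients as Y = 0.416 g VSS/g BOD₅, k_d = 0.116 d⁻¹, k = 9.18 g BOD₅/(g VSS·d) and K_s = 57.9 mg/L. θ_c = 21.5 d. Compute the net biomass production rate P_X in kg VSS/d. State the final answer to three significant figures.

From the Monod/SRT balance for a CMAS, S = K_s·(1+k_d θ_c)/[θ_c·(Y k − k_d) − 1] = 57.9 × (1 + 0.116 × 21.5) / [21.5 × (0.416 × 9.18 − 0.116) − 1] = 202.3 / 78.61 = 2.573 mg/L.
The observed yield is Y_obs = Y/(1 + k_d·θ_c) = 0.416 / (1 + 0.116 × 21.5) = 0.416 / 3.494 = 0.1191 g VSS per g BOD₅ removed.
Substrate removed = Q·(S₀ − S) = 43300 m³/d × (806 − 2.57) g/m³ = 3.48×10^7 g/d = 34789 kg/d.
Biomass produced: P_X = Y_obs·Q·ΔS = 0.1191 × 34789 ≈ 4142 kg VSS/d.

P_X ≈ 4140 kg VSS/d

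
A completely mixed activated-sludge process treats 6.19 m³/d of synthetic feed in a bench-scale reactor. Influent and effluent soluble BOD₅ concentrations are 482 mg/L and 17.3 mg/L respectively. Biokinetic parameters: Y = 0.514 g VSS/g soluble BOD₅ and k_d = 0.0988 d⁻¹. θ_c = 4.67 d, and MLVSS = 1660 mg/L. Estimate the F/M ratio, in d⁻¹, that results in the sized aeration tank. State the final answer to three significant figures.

Steady-state biomass mass balance: V·X·(1 + k_d·θ_c) = Y·Q·(S₀ − S)·θ_c, so V = 0.514 × 6.19 × (482 − 17.3) × 4.67 / [1660 × (1 + 0.0988 × 4.67)] = 6.9×10^3 / 2426 = 2.846 m³.
F/M = applied load / biomass = Q·S₀/(V·X) = 6.19 × 482 / (2.846 × 1660) = 0.6315 d⁻¹.

F/M ≈ 0.631 d⁻¹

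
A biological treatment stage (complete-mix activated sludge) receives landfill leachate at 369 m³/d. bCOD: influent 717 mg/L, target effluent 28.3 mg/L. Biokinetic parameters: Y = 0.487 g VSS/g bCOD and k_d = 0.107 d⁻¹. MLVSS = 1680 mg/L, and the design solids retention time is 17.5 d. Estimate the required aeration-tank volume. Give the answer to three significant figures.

V ≈ 449 m³

From the SRT design equation V = Y Q (S₀−S) θ_c / [X (1 + k_d θ_c)] = 0.487 × 369 × (717 − 28.3) × 17.5 / [1680 × (1 + 0.107 × 17.5)] = 2.17×10^6 / 4826 = 448.8 m³.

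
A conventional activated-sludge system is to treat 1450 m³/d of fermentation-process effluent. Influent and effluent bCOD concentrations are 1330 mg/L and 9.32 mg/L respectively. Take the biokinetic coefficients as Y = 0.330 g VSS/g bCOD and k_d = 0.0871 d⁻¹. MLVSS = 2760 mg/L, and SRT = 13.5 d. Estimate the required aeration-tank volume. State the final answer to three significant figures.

V ≈ 1420 m³

From the SRT design equation V = Y Q (S₀−S) θ_c / [X (1 + k_d θ_c)] = 0.330 × 1450 × (1330 − 9.32) × 13.5 / [2760 × (1 + 0.0871 × 13.5)] = 8.53×10^6 / 6005 = 1421 m³.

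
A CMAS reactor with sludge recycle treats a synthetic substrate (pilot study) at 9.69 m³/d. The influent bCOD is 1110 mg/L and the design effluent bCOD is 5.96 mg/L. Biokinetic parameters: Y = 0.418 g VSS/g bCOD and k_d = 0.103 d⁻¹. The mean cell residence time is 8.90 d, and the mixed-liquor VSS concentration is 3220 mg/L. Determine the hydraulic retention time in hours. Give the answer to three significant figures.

τ ≈ 16.0 h

Steady-state biomass mass balance: V·X·(1 + k_d·θ_c) = Y·Q·(S₀ − S)·θ_c, so V = 0.418 × 9.69 × (1110 − 5.96) × 8.90 / [3220 × (1 + 0.103 × 8.90)] = 3.98×10^4 / 6172 = 6.449 m³.
Hydraulic retention time τ = V/Q = 6.449 / 9.69 = 0.6655 d = 15.97 h.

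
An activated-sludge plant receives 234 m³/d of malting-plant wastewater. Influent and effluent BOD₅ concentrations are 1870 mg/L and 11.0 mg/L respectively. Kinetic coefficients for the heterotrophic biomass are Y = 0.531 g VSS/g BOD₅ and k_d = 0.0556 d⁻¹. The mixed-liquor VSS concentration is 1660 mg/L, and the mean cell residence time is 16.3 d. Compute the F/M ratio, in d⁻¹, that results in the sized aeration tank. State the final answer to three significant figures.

From the SRT design equation V = Y Q (S₀−S) θ_c / [X (1 + k_d θ_c)] = 0.531 × 234 × (1870 − 11.0) × 16.3 / [1660 × (1 + 0.0556 × 16.3)] = 3.77×10^6 / 3164 = 1190 m³.
F/M = Q·S₀ / (V·X) = 234 × 1870 / (1190 × 1660) = 0.2215 g BOD₅·(g VSS·d)⁻¹.

F/M ≈ 0.222 d⁻¹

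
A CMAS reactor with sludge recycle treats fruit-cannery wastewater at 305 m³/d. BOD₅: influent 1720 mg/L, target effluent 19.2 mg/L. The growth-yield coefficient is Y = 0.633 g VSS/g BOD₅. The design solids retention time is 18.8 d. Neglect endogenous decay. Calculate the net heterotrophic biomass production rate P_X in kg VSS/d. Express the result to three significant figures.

P_X ≈ 328 kg VSS/d

With endogenous decay neglected, the observed yield equals the true yield: Y_obs = Y = 0.633 g VSS/g BOD₅.
ΔS = 1720 − 19.2 = 1701 mg/L, so the substrate removal rate is 305 × 1701/1000 = 518.7 kg BOD₅/d.
Net biomass production P_X = Y_obs × Q·(S₀ − S) = 0.6330 × 518.7 = 328.4 kg VSS/d.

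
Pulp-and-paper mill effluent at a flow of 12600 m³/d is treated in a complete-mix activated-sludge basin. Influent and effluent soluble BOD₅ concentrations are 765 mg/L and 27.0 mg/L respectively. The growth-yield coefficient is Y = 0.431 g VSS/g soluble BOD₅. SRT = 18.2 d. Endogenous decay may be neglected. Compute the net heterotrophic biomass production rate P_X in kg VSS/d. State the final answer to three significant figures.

No decay correction is needed, so Y_obs = Y = 0.431.
ΔS = 765 − 27.0 = 738.0 mg/L, so the substrate removal rate is 12600 × 738.0/1000 = 9299 kg soluble BOD₅/d.
Biomass produced: P_X = Y_obs·Q·ΔS = 0.4310 × 9299 ≈ 4008 kg VSS/d.

P_X ≈ 4010 kg VSS/d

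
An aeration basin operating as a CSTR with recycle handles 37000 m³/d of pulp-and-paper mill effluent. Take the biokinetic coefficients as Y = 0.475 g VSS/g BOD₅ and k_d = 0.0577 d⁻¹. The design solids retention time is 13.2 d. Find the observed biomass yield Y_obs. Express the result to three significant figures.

Y_obs = Y / (1 + k_d θ_c) = 0.475 / (1 + 0.0577 × 13.2) = 0.475 / 1.762 = 0.2696.

Y_obs ≈ 0.270 g VSS/g BOD₅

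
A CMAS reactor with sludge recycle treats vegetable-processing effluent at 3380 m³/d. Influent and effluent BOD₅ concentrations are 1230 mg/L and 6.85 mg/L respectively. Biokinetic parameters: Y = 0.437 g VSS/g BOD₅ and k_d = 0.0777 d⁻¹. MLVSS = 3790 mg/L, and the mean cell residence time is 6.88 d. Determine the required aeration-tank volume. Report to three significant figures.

V ≈ 2140 m³

From the SRT design equation V = Y Q (S₀−S) θ_c / [X (1 + k_d θ_c)] = 0.437 × 3380 × (1230 − 6.85) × 6.88 / [3790 × (1 + 0.0777 × 6.88)] = 1.24×10^7 / 5816 = 2137 m³.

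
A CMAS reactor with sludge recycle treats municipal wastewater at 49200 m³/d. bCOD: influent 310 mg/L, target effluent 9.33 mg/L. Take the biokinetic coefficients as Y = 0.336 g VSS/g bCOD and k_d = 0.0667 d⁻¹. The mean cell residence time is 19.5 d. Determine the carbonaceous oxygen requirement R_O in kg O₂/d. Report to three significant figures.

R_O ≈ 11700 kg O₂/d

Correct the yield for decay: Y_obs = Y/(1 + k_d θ_c) = 0.336 / (1 + 0.0667 × 19.5) = 0.336 / 2.301 = 0.1460.
Mass of bCOD removed per day: Q(S₀ − S) = 49200 × 300.7 g/m³ = 14793 kg/d.
Biomass synthesised: P_X = Y_obs × 14793 = 2160 kg VSS/d.
R_O = Q·(S₀ − S) − 1.42·P_X = 14793 − 1.42 × 2160 = 11725 kg O₂/d.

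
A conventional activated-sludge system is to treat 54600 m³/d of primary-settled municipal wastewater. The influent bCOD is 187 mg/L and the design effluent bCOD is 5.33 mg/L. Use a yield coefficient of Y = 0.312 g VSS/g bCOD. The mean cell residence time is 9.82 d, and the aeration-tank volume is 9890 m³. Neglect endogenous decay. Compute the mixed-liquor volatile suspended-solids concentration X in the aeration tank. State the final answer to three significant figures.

X ≈ 3070 mg/L

Without decay, X = Y Q (S₀−S) θ_c / V = 0.312 × 54600 × (187 − 5.33) × 9.82 / 9890 = 3073 mg/L.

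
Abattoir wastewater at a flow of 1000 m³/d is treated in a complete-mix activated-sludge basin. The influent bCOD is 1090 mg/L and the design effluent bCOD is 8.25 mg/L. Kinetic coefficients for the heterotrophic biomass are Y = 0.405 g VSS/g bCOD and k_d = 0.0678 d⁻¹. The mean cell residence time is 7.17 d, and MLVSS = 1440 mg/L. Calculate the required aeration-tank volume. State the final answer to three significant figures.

V ≈ 1470 m³

From the SRT design equation V = Y Q (S₀−S) θ_c / [X (1 + k_d θ_c)] = 0.405 × 1000 × (1090 − 8.25) × 7.17 / [1440 × (1 + 0.0678 × 7.17)] = 3.14×10^6 / 2140 = 1468 m³.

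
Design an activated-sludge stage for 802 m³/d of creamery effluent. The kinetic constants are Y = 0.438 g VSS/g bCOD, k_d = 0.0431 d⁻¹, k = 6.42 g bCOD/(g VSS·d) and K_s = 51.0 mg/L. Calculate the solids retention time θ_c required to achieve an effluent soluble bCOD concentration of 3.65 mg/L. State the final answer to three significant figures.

θ_c ≈ 6.91 d

Specific growth rate at S = 3.65 mg/L: μ = YkS/(K_s+S) = 0.438·6.42·3.65/(51.0+3.65) = 0.1878 d⁻¹.
Then 1/θ_c = μ − k_d = 0.1878 − 0.0431 = 0.1447 d⁻¹, giving θ_c = 6.911 d.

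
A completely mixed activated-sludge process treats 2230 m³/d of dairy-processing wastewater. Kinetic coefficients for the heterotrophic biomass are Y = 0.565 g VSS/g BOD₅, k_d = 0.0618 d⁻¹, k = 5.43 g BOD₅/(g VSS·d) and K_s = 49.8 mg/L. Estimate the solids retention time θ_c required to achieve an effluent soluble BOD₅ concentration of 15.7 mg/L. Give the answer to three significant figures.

θ_c ≈ 1.48 d

At the target effluent, Y k S/(K_s+S) = 0.565×5.43×15.7/65.50 = 0.7354 d⁻¹.
1/θ_c = 0.7354 − 0.0618 = 0.6736 d⁻¹, so θ_c = 1.485 d.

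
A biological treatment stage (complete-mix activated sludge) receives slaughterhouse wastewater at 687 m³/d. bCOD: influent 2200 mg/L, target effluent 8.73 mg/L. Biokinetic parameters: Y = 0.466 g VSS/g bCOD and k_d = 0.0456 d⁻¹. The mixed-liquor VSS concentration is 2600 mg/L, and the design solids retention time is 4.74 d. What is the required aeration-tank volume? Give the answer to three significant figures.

Steady-state biomass mass balance: V·X·(1 + k_d·θ_c) = Y·Q·(S₀ − S)·θ_c, so V = 0.466 × 687 × (2200 − 8.73) × 4.74 / [2600 × (1 + 0.0456 × 4.74)] = 3.33×10^6 / 3162 = 1052 m³.

V ≈ 1050 m³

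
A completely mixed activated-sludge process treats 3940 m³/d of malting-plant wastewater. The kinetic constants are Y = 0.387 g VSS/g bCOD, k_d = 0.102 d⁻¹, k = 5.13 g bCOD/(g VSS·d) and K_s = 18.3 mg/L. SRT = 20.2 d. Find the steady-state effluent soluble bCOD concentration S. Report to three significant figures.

S ≈ 1.51 mg/L

From the Monod/SRT balance for a CMAS, S = K_s·(1+k_d θ_c)/[θ_c·(Y k − k_d) − 1] = 18.3 × (1 + 0.102 × 20.2) / [20.2 × (0.387 × 5.13 − 0.102) − 1] = 56.01 / 37.04 = 1.512 mg/L.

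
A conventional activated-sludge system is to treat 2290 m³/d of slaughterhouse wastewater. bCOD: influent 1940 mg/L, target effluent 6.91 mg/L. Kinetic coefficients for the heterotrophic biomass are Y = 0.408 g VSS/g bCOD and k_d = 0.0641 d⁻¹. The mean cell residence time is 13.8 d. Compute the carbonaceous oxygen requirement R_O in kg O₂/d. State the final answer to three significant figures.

R_O ≈ 3070 kg O₂/d

Y_obs = Y / (1 + k_d θ_c) = 0.408 / (1 + 0.0641 × 13.8) = 0.408 / 1.885 = 0.2165.
Mass of bCOD removed per day: Q(S₀ − S) = 2290 × 1933 g/m³ = 4427 kg/d.
P_X = Y_obs·Q·(S₀ − S) = 0.2165 × 4427 = 958.4 kg VSS/d.
R_O = Q·ΔS − 1.42 P_X = 4427 − 1361 = 3066 kg O₂/d.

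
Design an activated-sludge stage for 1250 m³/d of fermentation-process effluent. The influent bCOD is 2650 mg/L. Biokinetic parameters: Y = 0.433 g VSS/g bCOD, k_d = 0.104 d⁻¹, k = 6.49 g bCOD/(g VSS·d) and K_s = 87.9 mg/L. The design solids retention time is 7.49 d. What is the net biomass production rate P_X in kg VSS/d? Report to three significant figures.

From the Monod/SRT balance for a CMAS, S = K_s·(1+k_d θ_c)/[θ_c·(Y k − k_d) − 1] = 87.9 × (1 + 0.104 × 7.49) / [7.49 × (0.433 × 6.49 − 0.104) − 1] = 156.4 / 19.27 = 8.115 mg/L.
The observed yield is Y_obs = Y/(1 + k_d·θ_c) = 0.433 / (1 + 0.104 × 7.49) = 0.433 / 1.779 = 0.2434 g VSS per g bCOD removed.
ΔS = 2650 − 8.12 = 2642 mg/L, so the substrate removal rate is 1250 × 2642/1000 = 3302 kg bCOD/d.
P_X = Y_obs · Q(S₀ − S) = 0.2434 × 3302 = 803.8 kg VSS/d.

P_X ≈ 804 kg VSS/d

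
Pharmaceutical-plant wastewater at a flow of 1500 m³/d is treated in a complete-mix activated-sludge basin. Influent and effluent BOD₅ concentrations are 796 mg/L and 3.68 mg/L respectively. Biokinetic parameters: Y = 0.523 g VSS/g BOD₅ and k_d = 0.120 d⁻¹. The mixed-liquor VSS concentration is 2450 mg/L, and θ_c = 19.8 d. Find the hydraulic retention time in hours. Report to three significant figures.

Rearranging the biomass balance for a CMAS with decay, V = Y·Q·ΔS·θ_c / [X·(1+k_d θ_c)] = 0.523 × 1500 × (796 − 3.68) × 19.8 / [2450 × (1 + 0.120 × 19.8)] = 1.23×10^7 / 8271 = 1488 m³.
Hydraulic retention time τ = V/Q = 1488 / 1500 = 0.9920 d = 23.81 h.

τ ≈ 23.8 h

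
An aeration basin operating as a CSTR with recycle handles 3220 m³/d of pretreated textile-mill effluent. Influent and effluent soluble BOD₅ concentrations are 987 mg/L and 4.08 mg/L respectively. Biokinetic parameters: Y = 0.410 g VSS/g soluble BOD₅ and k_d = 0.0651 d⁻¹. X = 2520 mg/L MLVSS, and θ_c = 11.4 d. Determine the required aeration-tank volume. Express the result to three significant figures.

From the SRT design equation V = Y Q (S₀−S) θ_c / [X (1 + k_d θ_c)] = 0.410 × 3220 × (987 − 4.08) × 11.4 / [2520 × (1 + 0.0651 × 11.4)] = 1.48×10^7 / 4390 = 3370 m³.

V ≈ 3370 m³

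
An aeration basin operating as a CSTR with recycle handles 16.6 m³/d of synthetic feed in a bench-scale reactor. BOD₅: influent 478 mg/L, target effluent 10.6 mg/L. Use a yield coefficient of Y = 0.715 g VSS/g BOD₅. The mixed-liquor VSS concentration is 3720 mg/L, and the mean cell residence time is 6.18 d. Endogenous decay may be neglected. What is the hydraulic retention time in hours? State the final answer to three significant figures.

With k_d = 0 the design equation reduces to V = Y Q (S₀−S) θ_c / X = 0.715 × 16.6 × (478 − 10.6) × 6.18 / 3720 = 9.216 m³.
Hydraulic retention time τ = V/Q = 9.216 / 16.6 = 0.5552 d = 13.32 h.

τ ≈ 13.3 h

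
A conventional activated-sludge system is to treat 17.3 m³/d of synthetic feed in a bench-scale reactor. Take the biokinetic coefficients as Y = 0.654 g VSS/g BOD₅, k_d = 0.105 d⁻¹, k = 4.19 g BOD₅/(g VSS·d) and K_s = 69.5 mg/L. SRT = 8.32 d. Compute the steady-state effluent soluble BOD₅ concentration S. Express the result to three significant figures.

S ≈ 6.22 mg/L

For a completely mixed reactor with recycle the Lawrence–McCarty relation gives S = K_s·(1 + k_d·θ_c) / [θ_c·(Y·k − k_d) − 1] = 69.5 × (1 + 0.105 × 8.32) / [8.32 × (0.654 × 4.19 − 0.105) − 1] = 130.2 / 20.93 = 6.223 mg/L.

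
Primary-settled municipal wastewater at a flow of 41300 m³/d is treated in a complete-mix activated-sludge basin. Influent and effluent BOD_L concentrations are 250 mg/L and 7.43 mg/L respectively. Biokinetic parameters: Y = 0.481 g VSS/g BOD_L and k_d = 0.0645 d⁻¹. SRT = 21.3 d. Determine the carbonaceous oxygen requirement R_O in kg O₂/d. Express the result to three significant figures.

R_O ≈ 7140 kg O₂/d

The observed yield is Y_obs = Y/(1 + k_d·θ_c) = 0.481 / (1 + 0.0645 × 21.3) = 0.481 / 2.374 = 0.2026 g VSS per g BOD_L removed.
Q·(S₀ − S) = 41300 × (250 − 7.43) × 10⁻³ = 10018 kg/d removed.
P_X = Y_obs·Q·(S₀ − S) = 0.2026 × 10018 = 2030 kg VSS/d.
R_O = Q·(S₀ − S) − 1.42·P_X = 10018 − 1.42 × 2030 = 7136 kg O₂/d.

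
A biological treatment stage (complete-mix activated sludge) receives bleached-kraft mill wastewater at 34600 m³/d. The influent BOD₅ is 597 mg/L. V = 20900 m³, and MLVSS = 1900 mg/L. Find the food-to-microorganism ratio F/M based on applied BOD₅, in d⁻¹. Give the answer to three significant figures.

F/M ≈ 0.520 d⁻¹

Food-to-microorganism ratio F/M = Q S₀ / (V X) = 34600 × 597 / (20900 × 1900) = 0.5202 d⁻¹.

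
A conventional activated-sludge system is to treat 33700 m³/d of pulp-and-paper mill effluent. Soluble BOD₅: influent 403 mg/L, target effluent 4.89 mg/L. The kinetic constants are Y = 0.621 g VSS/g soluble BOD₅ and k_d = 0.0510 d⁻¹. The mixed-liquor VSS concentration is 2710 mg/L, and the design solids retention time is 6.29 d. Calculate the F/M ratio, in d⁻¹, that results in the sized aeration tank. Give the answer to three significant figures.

F/M ≈ 0.342 d⁻¹

Steady-state biomass mass balance: V·X·(1 + k_d·θ_c) = Y·Q·(S₀ − S)·θ_c, so V = 0.621 × 33700 × (403 − 4.89) × 6.29 / [2710 × (1 + 0.0510 × 6.29)] = 5.24×10^7 / 3579 = 14641 m³.
F/M = Q·S₀ / (V·X) = 33700 × 403 / (14641 × 2710) = 0.3423 g soluble BOD₅·(g VSS·d)⁻¹.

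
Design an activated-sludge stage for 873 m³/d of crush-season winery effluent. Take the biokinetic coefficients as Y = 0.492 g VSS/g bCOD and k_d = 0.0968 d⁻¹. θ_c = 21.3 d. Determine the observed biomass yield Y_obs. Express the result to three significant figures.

Y_obs ≈ 0.161 g VSS/g bCOD

Y_obs = Y / (1 + k_d θ_c) = 0.492 / (1 + 0.0968 × 21.3) = 0.492 / 3.062 = 0.1607.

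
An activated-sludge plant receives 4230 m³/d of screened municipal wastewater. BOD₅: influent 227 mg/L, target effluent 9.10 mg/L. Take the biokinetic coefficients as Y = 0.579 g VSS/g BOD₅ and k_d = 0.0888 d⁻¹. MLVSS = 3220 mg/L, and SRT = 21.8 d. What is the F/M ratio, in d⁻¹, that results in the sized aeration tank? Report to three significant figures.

Rearranging the biomass balance for a CMAS with decay, V = Y·Q·ΔS·θ_c / [X·(1+k_d θ_c)] = 0.579 × 4230 × (227 − 9.10) × 21.8 / [3220 × (1 + 0.0888 × 21.8)] = 1.16×10^7 / 9453 = 1231 m³.
Food-to-microorganism ratio F/M = Q S₀ / (V X) = 4230 × 227 / (1231 × 3220) = 0.2423 d⁻¹.

F/M ≈ 0.242 d⁻¹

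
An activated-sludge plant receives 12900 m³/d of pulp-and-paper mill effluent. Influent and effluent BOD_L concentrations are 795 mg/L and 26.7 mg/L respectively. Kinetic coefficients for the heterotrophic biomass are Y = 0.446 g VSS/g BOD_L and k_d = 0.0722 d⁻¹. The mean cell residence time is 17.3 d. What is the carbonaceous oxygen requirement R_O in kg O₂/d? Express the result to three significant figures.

Correct the yield for decay: Y_obs = Y/(1 + k_d θ_c) = 0.446 / (1 + 0.0722 × 17.3) = 0.446 / 2.249 = 0.1983.
Substrate removed = Q·(S₀ − S) = 12900 m³/d × (795 − 26.7) g/m³ = 9.91×10^6 g/d = 9911 kg/d.
P_X = Y_obs·Q·(S₀ − S) = 0.1983 × 9911 = 1965 kg VSS/d.
Carbonaceous O₂ demand = substrate oxidised − cell-mass equivalent = 9911 − 1.42 × 1965 = 7120 kg O₂/d.

R_O ≈ 7120 kg O₂/d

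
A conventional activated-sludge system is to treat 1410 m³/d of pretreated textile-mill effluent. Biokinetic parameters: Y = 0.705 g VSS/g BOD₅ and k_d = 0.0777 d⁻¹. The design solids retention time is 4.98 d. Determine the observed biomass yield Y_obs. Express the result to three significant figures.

Y_obs ≈ 0.508 g VSS/g BOD₅

Y_obs = Y / (1 + k_d θ_c) = 0.705 / (1 + 0.0777 × 4.98) = 0.705 / 1.387 = 0.5083.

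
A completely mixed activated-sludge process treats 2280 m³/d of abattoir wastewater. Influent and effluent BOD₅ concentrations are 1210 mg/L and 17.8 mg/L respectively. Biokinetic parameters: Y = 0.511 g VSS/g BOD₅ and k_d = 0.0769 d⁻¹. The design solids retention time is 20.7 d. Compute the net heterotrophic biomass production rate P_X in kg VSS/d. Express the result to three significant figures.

Y_obs = Y / (1 + k_d θ_c) = 0.511 / (1 + 0.0769 × 20.7) = 0.511 / 2.592 = 0.1972.
Substrate removed = Q·(S₀ − S) = 2280 m³/d × (1210 − 17.8) g/m³ = 2.72×10^6 g/d = 2718 kg/d.
So the net sludge growth is P_X = 0.1972 × 2718 = 535.9 kg VSS/d.

P_X ≈ 536 kg VSS/d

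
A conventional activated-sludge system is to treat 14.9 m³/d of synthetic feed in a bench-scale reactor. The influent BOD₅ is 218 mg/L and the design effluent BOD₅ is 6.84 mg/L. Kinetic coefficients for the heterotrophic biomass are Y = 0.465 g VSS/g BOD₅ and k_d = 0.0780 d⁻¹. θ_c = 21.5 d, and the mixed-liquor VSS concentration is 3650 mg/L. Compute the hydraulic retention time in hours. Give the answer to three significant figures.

Steady-state biomass mass balance: V·X·(1 + k_d·θ_c) = Y·Q·(S₀ − S)·θ_c, so V = 0.465 × 14.9 × (218 − 6.84) × 21.5 / [3650 × (1 + 0.0780 × 21.5)] = 3.15×10^4 / 9771 = 3.219 m³.
Hydraulic retention time τ = V/Q = 3.219 / 14.9 = 0.2161 d = 5.185 h.

τ ≈ 5.19 h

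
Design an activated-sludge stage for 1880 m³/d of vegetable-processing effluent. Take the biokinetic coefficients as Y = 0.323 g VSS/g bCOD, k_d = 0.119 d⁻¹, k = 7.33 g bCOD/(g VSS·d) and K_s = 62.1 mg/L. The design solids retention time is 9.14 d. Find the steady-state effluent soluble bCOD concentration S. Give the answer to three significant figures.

From the Monod/SRT balance for a CMAS, S = K_s·(1+k_d θ_c)/[θ_c·(Y k − k_d) − 1] = 62.1 × (1 + 0.119 × 9.14) / [9.14 × (0.323 × 7.33 − 0.119) − 1] = 129.6 / 19.55 = 6.631 mg/L.

S ≈ 6.63 mg/L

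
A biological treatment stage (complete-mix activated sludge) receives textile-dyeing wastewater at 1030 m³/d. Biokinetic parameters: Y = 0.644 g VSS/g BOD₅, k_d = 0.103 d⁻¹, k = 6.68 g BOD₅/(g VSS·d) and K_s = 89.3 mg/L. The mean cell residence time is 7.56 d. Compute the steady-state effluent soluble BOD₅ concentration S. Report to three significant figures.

For a completely mixed reactor with recycle the Lawrence–McCarty relation gives S = K_s·(1 + k_d·θ_c) / [θ_c·(Y·k − k_d) − 1] = 89.3 × (1 + 0.103 × 7.56) / [7.56 × (0.644 × 6.68 − 0.103) − 1] = 158.8 / 30.74 = 5.166 mg/L.

S ≈ 5.17 mg/L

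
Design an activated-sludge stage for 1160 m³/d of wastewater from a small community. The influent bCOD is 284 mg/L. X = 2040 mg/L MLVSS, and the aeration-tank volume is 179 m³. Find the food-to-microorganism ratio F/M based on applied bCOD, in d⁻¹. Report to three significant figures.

F/M ≈ 0.902 d⁻¹

F/M = Q·S₀ / (V·X) = 1160 × 284 / (179.0 × 2040) = 0.9022 g bCOD·(g VSS·d)⁻¹.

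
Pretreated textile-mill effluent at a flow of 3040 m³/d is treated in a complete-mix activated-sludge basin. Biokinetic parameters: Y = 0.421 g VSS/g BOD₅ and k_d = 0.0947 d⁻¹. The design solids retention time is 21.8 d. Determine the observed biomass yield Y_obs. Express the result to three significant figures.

Y_obs ≈ 0.137 g VSS/g BOD₅

Observed yield with endogenous decay: Y_obs = Y / (1 + k_d·θ_c) = 0.421 / (1 + 0.0947 × 21.8) = 0.421 / 3.064 = 0.1374 g VSS/g BOD₅.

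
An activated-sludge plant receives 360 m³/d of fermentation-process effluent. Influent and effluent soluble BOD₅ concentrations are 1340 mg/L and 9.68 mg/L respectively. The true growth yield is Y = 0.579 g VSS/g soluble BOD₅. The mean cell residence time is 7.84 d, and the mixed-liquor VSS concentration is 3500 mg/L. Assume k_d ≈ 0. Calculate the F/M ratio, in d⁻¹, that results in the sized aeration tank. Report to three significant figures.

F/M ≈ 0.222 d⁻¹

Biomass mass balance (decay neglected): V·X = Y·Q·(S₀ − S)·θ_c, so V = 0.579 × 360 × (1340 − 9.68) × 7.84 / 3500 = 621.1 m³.
F/M = applied load / biomass = Q·S₀/(V·X) = 360 × 1340 / (621.1 × 3500) = 0.2219 d⁻¹.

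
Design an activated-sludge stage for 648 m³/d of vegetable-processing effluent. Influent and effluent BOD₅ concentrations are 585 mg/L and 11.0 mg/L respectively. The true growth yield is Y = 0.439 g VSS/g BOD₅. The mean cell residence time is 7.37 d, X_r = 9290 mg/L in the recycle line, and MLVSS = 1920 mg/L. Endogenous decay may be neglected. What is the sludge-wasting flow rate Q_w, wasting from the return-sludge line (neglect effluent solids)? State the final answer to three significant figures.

Q_w ≈ 17.6 m³/d

With k_d = 0 the design equation reduces to V = Y Q (S₀−S) θ_c / X = 0.439 × 648 × (585 − 11.0) × 7.37 / 1920 = 626.8 m³.
Wasting from the return line (neglecting effluent solids): Q_w = V·X / (θ_c·X_r) = 626.8 × 1920 / (7.37 × 9290) = 17.58 m³/d.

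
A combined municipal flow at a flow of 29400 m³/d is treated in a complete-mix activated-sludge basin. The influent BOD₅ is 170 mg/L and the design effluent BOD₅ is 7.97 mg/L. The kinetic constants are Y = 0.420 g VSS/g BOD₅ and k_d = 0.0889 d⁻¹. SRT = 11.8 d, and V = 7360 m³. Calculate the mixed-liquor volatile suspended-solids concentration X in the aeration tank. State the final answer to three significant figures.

Solving the biomass balance for X: X = Y Q (S₀−S) θ_c / [V (1+k_d θ_c)] = 0.420 × 29400 × (170 − 7.97) × 11.8 / [7360 × (1 + 0.0889 × 11.8)] = 1565 mg/L.

X ≈ 1570 mg/L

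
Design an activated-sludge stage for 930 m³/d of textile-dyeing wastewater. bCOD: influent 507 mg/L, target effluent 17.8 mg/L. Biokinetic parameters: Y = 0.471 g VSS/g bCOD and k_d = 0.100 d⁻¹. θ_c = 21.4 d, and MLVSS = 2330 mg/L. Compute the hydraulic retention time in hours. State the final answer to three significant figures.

τ ≈ 16.2 h

Rearranging the biomass balance for a CMAS with decay, V = Y·Q·ΔS·θ_c / [X·(1+k_d θ_c)] = 0.471 × 930 × (507 − 17.8) × 21.4 / [2330 × (1 + 0.100 × 21.4)] = 4.59×10^6 / 7316 = 626.8 m³.
τ = V/Q = 626.8/930 = 0.6740 d, or 16.18 h.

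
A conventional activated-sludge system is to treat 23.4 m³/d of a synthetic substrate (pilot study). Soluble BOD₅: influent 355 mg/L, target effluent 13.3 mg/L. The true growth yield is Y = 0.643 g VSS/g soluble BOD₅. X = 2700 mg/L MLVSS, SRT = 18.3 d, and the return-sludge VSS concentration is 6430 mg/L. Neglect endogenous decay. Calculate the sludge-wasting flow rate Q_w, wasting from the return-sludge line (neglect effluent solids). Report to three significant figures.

Biomass mass balance (decay neglected): V·X = Y·Q·(S₀ − S)·θ_c, so V = 0.643 × 23.4 × (355 − 13.3) × 18.3 / 2700 = 34.85 m³.
θ_c = V·X/(Q_w·X_r) when wasting from the recycle, so Q_w = V·X/(θ_c·X_r) = 34.85 × 2700 / (18.3 × 6430) = 0.7996 m³/d.

Q_w ≈ 0.800 m³/d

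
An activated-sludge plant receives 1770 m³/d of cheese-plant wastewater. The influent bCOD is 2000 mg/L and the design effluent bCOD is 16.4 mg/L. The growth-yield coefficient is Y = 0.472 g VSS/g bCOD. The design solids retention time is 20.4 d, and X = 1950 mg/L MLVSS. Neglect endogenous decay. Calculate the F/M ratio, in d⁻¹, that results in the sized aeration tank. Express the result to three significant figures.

F/M ≈ 0.105 d⁻¹

Biomass mass balance (decay neglected): V·X = Y·Q·(S₀ − S)·θ_c, so V = 0.472 × 1770 × (2000 − 16.4) × 20.4 / 1950 = 17337 m³.
Food-to-microorganism ratio F/M = Q S₀ / (V X) = 1770 × 2000 / (17337 × 1950) = 0.1047 d⁻¹.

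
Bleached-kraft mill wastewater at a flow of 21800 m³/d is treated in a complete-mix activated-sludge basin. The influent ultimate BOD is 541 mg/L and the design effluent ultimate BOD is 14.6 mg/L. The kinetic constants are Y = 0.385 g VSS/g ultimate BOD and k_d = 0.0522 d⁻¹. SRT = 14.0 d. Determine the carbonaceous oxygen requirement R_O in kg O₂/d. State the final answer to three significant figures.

The observed yield is Y_obs = Y/(1 + k_d·θ_c) = 0.385 / (1 + 0.0522 × 14.0) = 0.385 / 1.731 = 0.2224 g VSS per g ultimate BOD removed.
Mass of ultimate BOD removed per day: Q(S₀ − S) = 21800 × 526.4 g/m³ = 11476 kg/d.
Net sludge production P_X = 0.2224 × 11476 = 2553 kg VSS/d.
R_O = Q·ΔS − 1.42 P_X = 11476 − 3625 = 7851 kg O₂/d.

R_O ≈ 7850 kg O₂/d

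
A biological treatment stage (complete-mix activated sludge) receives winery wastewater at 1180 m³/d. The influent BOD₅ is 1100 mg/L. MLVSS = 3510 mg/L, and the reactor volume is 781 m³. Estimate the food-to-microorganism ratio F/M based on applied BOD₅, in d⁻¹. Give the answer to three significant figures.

F/M = Q·S₀ / (V·X) = 1180 × 1100 / (781.0 × 3510) = 0.4735 g BOD₅·(g VSS·d)⁻¹.

F/M ≈ 0.473 d⁻¹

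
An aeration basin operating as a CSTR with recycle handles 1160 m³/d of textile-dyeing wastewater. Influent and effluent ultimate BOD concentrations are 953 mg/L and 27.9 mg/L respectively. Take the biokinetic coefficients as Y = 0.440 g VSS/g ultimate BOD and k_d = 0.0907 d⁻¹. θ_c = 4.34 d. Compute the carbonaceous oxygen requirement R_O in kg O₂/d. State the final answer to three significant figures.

R_O ≈ 592 kg O₂/d

The observed yield is Y_obs = Y/(1 + k_d·θ_c) = 0.440 / (1 + 0.0907 × 4.34) = 0.440 / 1.394 = 0.3157 g VSS per g ultimate BOD removed.
Mass of ultimate BOD removed per day: Q(S₀ − S) = 1160 × 925.1 g/m³ = 1073 kg/d.
P_X = Y_obs·Q·(S₀ − S) = 0.3157 × 1073 = 338.8 kg VSS/d.
R_O = Q·ΔS − 1.42 P_X = 1073 − 481.1 = 592.0 kg O₂/d.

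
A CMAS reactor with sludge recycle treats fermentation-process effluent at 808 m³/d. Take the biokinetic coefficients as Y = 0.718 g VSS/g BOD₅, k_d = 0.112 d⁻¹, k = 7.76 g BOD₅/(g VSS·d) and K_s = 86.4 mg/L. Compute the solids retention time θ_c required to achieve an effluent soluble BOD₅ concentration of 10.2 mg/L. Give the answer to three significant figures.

θ_c ≈ 2.10 d

Specific growth rate at S = 10.2 mg/L: μ = YkS/(K_s+S) = 0.718·7.76·10.2/(86.4+10.2) = 0.5883 d⁻¹.
1/θ_c = 0.5883 − 0.112 = 0.4763 d⁻¹, so θ_c = 2.099 d.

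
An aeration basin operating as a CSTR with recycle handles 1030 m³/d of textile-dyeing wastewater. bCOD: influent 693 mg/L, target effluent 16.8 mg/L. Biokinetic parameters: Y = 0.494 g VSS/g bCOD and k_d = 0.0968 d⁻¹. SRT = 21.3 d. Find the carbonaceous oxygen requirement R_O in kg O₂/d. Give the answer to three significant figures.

R_O ≈ 537 kg O₂/d

The observed yield is Y_obs = Y/(1 + k_d·θ_c) = 0.494 / (1 + 0.0968 × 21.3) = 0.494 / 3.062 = 0.1613 g VSS per g bCOD removed.
Substrate removed = Q·(S₀ − S) = 1030 m³/d × (693 − 16.8) g/m³ = 6.96×10^5 g/d = 696.5 kg/d.
Biomass synthesised: P_X = Y_obs × 696.5 = 112.4 kg VSS/d.
R_O = Q·(S₀ − S) − 1.42·P_X = 696.5 − 1.42 × 112.4 = 536.9 kg O₂/d.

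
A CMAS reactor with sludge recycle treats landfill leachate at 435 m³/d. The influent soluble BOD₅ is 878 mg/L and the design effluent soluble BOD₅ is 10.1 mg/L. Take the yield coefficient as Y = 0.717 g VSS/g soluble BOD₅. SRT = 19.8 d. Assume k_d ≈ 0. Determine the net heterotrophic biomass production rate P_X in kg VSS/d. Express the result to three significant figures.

P_X ≈ 271 kg VSS/d

With endogenous decay neglected, the observed yield equals the true yield: Y_obs = Y = 0.717 g VSS/g soluble BOD₅.
Substrate removed = Q·(S₀ − S) = 435 m³/d × (878 − 10.1) g/m³ = 3.78×10^5 g/d = 377.5 kg/d.
So the net sludge growth is P_X = 0.7170 × 377.5 = 270.7 kg VSS/d.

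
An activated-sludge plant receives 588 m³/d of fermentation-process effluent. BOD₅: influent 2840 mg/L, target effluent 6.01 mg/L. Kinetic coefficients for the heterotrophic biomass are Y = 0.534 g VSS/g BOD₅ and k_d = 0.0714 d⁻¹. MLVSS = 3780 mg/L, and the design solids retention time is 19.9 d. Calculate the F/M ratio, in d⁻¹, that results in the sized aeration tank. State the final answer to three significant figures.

Rearranging the biomass balance for a CMAS with decay, V = Y·Q·ΔS·θ_c / [X·(1+k_d θ_c)] = 0.534 × 588 × (2840 − 6.01) × 19.9 / [3780 × (1 + 0.0714 × 19.9)] = 1.77×10^7 / 9151 = 1935 m³.
Food-to-microorganism ratio F/M = Q S₀ / (V X) = 588 × 2840 / (1935 × 3780) = 0.2283 d⁻¹.

F/M ≈ 0.228 d⁻¹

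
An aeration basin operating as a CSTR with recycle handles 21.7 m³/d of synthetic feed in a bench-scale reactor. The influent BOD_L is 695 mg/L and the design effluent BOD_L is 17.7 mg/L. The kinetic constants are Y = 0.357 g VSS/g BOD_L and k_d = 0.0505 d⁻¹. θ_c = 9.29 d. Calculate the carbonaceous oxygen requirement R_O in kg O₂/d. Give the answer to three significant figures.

R_O ≈ 9.63 kg O₂/d

Correct the yield for decay: Y_obs = Y/(1 + k_d θ_c) = 0.357 / (1 + 0.0505 × 9.29) = 0.357 / 1.469 = 0.2430.
ΔS = 695 − 17.7 = 677.3 mg/L, so the substrate removal rate is 21.7 × 677.3/1000 = 14.70 kg BOD_L/d.
P_X = Y_obs·Q·(S₀ − S) = 0.2430 × 14.70 = 3.571 kg VSS/d.
R_O = Q·(S₀ − S) − 1.42·P_X = 14.70 − 1.42 × 3.571 = 9.626 kg O₂/d.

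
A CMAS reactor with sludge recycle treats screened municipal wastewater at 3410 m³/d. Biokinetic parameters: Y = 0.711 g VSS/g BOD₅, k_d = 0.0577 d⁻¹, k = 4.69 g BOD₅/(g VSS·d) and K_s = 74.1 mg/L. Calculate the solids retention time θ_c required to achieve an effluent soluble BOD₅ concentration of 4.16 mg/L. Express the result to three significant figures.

From 1/θ_c = Y·k·S/(K_s + S) − k_d: Y·k·S/(K_s+S) = 0.711 × 4.69 × 4.16 / (74.1 + 4.16) = 0.1773 d⁻¹.
θ_c = 1/(μ − k_d) = 1/(0.1773 − 0.0577) = 1/0.1196 = 8.364 d.

θ_c ≈ 8.36 d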